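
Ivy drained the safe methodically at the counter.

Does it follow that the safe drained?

yes

'Ivy drained the safe' is the causative; it entails the inchoative 'the safe drained'.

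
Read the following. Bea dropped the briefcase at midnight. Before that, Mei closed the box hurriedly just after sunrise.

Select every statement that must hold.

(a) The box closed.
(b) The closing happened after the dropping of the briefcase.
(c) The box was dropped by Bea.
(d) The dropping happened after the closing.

(a), (d)

(a) Entailed — 'Mei closed the box' is causative; it entails the inchoative 'the box closed'.
(b) Not entailed — the narrative places the closing before the dropping, not after.
(c) Not entailed — Bea dropped the briefcase, not the box; the box belongs to the closing event.
(d) Entailed — the narrative places the closing before the dropping.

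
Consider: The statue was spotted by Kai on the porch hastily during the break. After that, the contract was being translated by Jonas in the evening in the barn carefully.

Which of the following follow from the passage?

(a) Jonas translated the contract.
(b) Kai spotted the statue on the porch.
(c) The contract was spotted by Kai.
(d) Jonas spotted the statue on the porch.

(a) Not entailed — 'was translating' is progressive on an accomplishment; it does not entail the completed 'translated'.
(b) Entailed — dropping 'hastily', 'during the break' leaves a sub-description the original still satisfies.
(c) Not entailed — Kai spotted the statue, not the contract; the contract belongs to the translating event.
(d) Not entailed — the passage has Kai spotting the statue, not Jonas.

(b)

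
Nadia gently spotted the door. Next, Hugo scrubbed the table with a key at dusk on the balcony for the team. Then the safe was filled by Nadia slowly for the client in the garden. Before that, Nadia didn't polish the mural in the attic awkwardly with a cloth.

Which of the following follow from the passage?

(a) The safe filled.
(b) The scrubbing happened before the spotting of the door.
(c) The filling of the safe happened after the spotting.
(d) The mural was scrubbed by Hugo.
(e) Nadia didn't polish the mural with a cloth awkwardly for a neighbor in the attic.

(a), (c), (e)

(a) Entailed — 'Nadia filled the safe' is causative; it entails the inchoative 'the safe filled'.
(b) Not entailed — the narrative places the spotting before the scrubbing, not after.
(c) Entailed — the narrative places the spotting before the filling.
(d) Not entailed — Hugo scrubbed the table, not the mural; the mural belongs to the polishing event.
(e) Entailed — under negation, adding a further restriction is entailed: if no such polishing event occurred, none occurred for a neighbor either.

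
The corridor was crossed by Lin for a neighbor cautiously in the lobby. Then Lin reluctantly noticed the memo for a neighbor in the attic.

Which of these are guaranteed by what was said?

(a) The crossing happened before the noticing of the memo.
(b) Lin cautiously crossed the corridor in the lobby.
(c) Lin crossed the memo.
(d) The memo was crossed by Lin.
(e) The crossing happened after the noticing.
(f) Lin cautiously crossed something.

(a), (b), (f)

(a) Entailed — the narrative places the crossing before the noticing.
(b) Entailed — every conjunct here is already in the original crossing event.
(c) Not entailed — Lin crossed the corridor, not the memo; the memo belongs to the noticing event.
(d) Not entailed — Lin crossed the corridor, not the memo; the memo belongs to the noticing event.
(e) Not entailed — the narrative places the crossing before the noticing, not after.
(f) Entailed — this follows by dropping conjuncts from the crossing event's description.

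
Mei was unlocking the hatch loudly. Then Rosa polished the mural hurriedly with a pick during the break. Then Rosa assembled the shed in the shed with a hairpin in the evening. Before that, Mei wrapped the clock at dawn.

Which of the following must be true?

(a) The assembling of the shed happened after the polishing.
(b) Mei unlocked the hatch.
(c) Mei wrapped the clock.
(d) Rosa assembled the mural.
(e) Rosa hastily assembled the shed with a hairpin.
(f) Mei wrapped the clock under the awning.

(a) Entailed — the narrative places the polishing before the assembling.
(b) Not entailed — 'was unlocking' is progressive on an accomplishment; it does not entail the completed 'unlocked'.
(c) Entailed — this follows by dropping conjuncts from the wrapping event's description.
(d) Not entailed — Rosa assembled the shed, not the mural; the mural belongs to the polishing event.
(e) Not entailed — 'hastily' adds information not in the original event.
(f) Not entailed — 'under the awning' adds information not in the original event.

(a), (c)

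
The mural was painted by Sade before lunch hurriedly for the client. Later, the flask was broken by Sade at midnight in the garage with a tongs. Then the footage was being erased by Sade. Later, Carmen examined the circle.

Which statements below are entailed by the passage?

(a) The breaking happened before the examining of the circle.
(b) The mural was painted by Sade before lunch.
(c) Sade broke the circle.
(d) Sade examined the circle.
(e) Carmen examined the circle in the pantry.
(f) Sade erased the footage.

(a) Entailed — the narrative places the breaking before the examining.
(b) Entailed — the original entails any weakening of itself; this just drops 'for the client', 'hurriedly'.
(c) Not entailed — Sade broke the flask, not the circle; the circle belongs to the examining event.
(d) Not entailed — the passage has Carmen examining the circle, not Sade.
(e) Not entailed — 'in the pantry' adds information not in the original event.
(f) Not entailed — 'was erasing' is progressive on an accomplishment; it does not entail the completed 'erased'.

(a), (b)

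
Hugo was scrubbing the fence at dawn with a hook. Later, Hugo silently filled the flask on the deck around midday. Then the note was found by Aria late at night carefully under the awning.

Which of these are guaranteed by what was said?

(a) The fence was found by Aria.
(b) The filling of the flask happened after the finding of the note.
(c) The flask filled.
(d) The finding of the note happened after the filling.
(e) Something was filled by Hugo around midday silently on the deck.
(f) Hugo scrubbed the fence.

(a) Not entailed — Aria found the note, not the fence; the fence belongs to the scrubbing event.
(b) Not entailed — the narrative places the filling before the finding, not after.
(c) Entailed — 'Hugo filled the flask' is causative; it entails the inchoative 'the flask filled'.
(d) Entailed — the narrative places the filling before the finding.
(e) Entailed — this follows by dropping conjuncts from the filling event's description.
(f) Entailed — 'scrub' is an activity; 'was scrubbing' entails that some scrubbing happened, so 'scrubbed' holds.

(c), (d), (e), (f)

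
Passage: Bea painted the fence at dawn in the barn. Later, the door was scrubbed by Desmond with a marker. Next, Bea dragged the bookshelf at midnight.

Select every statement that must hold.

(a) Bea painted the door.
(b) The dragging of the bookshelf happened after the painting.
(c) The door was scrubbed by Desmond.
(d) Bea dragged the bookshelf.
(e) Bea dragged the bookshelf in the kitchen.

(b), (c), (d)

(a) Not entailed — Bea painted the fence, not the door; the door belongs to the scrubbing event.
(b) Entailed — the narrative places the painting before the dragging.
(c) Entailed — every conjunct here is already in the original scrubbing event.
(d) Entailed — this follows by dropping conjuncts from the dragging event's description.
(e) Not entailed — 'in the kitchen' adds information not in the original event.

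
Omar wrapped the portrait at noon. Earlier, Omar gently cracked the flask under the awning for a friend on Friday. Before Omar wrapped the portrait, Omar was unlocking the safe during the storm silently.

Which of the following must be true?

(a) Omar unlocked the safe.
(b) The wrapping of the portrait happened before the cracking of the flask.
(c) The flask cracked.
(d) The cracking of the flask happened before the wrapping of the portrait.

(c), (d)

(a) Not entailed — 'was unlocking' is progressive on an accomplishment; it does not entail the completed 'unlocked'.
(b) Not entailed — the narrative places the cracking before the wrapping, not after.
(c) Entailed — 'Omar cracked the flask' is causative; it entails the inchoative 'the flask cracked'.
(d) Entailed — the narrative places the cracking before the wrapping.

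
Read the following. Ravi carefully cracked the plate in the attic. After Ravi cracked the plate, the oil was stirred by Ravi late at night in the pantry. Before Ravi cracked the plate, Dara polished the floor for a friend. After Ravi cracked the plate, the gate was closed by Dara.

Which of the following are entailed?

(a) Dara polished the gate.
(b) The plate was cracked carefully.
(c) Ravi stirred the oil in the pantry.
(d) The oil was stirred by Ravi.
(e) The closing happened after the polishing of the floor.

(b), (c), (d), (e)

(a) Not entailed — Dara polished the floor, not the gate; the gate belongs to the closing event.
(b) Entailed — the original entails any weakening of itself; this just drops 'in the attic' and generalizes the agent.
(c) Entailed — dropping 'late at night' leaves a sub-description the original still satisfies.
(d) Entailed — this follows by dropping conjuncts from the stirring event's description.
(e) Entailed — the narrative places the polishing before the closing.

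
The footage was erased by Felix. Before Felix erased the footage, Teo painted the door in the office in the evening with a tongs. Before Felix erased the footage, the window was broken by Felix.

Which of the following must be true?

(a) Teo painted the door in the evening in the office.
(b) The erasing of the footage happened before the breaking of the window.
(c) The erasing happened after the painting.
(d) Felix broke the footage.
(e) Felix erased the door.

(a) Entailed — dropping 'with a tongs' leaves a sub-description the original still satisfies.
(b) Not entailed — the narrative places the breaking before the erasing, not after.
(c) Entailed — the narrative places the painting before the erasing.
(d) Not entailed — Felix broke the window, not the footage; the footage belongs to the erasing event.
(e) Not entailed — Felix erased the footage, not the door; the door belongs to the painting event.

(a), (c)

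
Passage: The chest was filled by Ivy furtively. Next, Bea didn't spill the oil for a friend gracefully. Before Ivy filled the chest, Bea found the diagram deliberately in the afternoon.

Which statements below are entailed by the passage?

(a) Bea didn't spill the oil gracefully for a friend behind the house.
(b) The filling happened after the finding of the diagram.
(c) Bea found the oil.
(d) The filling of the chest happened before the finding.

(a), (b)

(a) Entailed — under negation, adding a further restriction is entailed: if no such spilling event occurred, none occurred behind the house either.
(b) Entailed — the narrative places the finding before the filling.
(c) Not entailed — Bea found the diagram, not the oil; the oil belongs to the spilling event.
(d) Not entailed — the narrative places the finding before the filling, not after.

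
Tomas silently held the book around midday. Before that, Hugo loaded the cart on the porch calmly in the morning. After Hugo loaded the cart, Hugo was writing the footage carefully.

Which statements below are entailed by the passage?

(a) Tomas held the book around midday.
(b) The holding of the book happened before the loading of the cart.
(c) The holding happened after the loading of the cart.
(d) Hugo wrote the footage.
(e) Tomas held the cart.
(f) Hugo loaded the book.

(a) Entailed — every conjunct here is already in the original holding event.
(b) Not entailed — the narrative places the loading before the holding, not after.
(c) Entailed — the narrative places the loading before the holding.
(d) Not entailed — 'was writing' is progressive on an accomplishment; it does not entail the completed 'wrote'.
(e) Not entailed — Tomas held the book, not the cart; the cart belongs to the loading event.
(f) Not entailed — Hugo loaded the cart, not the book; the book belongs to the holding event.

(a), (c)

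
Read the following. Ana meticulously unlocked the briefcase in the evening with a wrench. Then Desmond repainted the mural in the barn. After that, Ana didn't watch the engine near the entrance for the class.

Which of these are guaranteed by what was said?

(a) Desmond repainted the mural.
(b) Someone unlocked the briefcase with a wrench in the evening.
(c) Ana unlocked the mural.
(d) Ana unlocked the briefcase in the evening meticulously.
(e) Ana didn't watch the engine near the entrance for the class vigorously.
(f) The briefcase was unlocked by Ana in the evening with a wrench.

(a) Entailed — this follows by dropping conjuncts from the repainting event's description.
(b) Entailed — dropping 'meticulously' and generalizing the agent leaves a sub-description the original still satisfies.
(c) Not entailed — Ana unlocked the briefcase, not the mural; the mural belongs to the repainting event.
(d) Entailed — this follows by dropping conjuncts from the unlocking event's description.
(e) Entailed — under negation, adding a further restriction is entailed: if no such watching event occurred, none occurred vigorously either.
(f) Entailed — every conjunct here is already in the original unlocking event.

(a), (b), (d), (e), (f)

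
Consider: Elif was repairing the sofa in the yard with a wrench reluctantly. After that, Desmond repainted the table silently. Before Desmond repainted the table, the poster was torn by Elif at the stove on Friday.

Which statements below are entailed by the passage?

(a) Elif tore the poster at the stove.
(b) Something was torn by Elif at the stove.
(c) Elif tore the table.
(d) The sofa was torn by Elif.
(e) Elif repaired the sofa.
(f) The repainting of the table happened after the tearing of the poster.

(a) Entailed — dropping 'on Friday' leaves a sub-description the original still satisfies.
(b) Entailed — dropping 'on Friday' and generalizing the patient leaves a sub-description the original still satisfies.
(c) Not entailed — Elif tore the poster, not the table; the table belongs to the repainting event.
(d) Not entailed — Elif tore the poster, not the sofa; the sofa belongs to the repairing event.
(e) Not entailed — 'was repairing' is progressive on an accomplishment; it does not entail the completed 'repaired'.
(f) Entailed — the narrative places the tearing before the repainting.

(a), (b), (f)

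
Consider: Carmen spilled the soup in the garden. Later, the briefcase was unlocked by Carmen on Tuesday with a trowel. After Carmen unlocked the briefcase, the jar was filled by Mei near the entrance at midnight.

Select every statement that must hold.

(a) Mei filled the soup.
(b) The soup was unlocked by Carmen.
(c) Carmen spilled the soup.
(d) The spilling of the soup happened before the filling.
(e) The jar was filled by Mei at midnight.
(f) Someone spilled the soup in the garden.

(c), (d), (e), (f)

(a) Not entailed — Mei filled the jar, not the soup; the soup belongs to the spilling event.
(b) Not entailed — Carmen unlocked the briefcase, not the soup; the soup belongs to the spilling event.
(c) Entailed — dropping 'in the garden' leaves a sub-description the original still satisfies.
(d) Entailed — the narrative places the spilling before the filling.
(e) Entailed — every conjunct here is already in the original filling event.
(f) Entailed — generalizing the agent leaves a sub-description the original still satisfies.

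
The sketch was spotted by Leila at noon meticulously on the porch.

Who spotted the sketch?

Leila

'Leila' marks the agent of the spotting event.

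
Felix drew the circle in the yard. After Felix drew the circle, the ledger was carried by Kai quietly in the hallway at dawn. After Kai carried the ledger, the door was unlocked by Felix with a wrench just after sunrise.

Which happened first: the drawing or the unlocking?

The connectives place the drawing before the unlocking.

the drawing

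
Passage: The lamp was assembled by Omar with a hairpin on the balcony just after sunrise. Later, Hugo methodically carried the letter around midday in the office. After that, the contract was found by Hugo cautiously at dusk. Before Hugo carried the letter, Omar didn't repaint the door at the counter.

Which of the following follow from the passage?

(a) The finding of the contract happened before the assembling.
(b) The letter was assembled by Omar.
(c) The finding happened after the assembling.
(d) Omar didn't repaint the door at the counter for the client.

(a) Not entailed — the narrative places the assembling before the finding, not after.
(b) Not entailed — Omar assembled the lamp, not the letter; the letter belongs to the carrying event.
(c) Entailed — the narrative places the assembling before the finding.
(d) Entailed — under negation, adding a further restriction is entailed: if no such repainting event occurred, none occurred for the client either.

(c), (d)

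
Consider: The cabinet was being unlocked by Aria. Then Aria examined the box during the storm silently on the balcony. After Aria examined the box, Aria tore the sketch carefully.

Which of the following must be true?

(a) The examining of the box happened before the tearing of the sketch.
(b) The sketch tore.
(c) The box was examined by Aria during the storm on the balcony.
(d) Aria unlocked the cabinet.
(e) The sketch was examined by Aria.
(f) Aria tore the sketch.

(a) Entailed — the narrative places the examining before the tearing.
(b) Entailed — 'Aria tore the sketch' is causative; it entails the inchoative 'the sketch tore'.
(c) Entailed — every conjunct here is already in the original examining event.
(d) Not entailed — 'was unlocking' is progressive on an accomplishment; it does not entail the completed 'unlocked'.
(e) Not entailed — Aria examined the box, not the sketch; the sketch belongs to the tearing event.
(f) Entailed — this follows by dropping conjuncts from the tearing event's description.

(a), (b), (c), (f)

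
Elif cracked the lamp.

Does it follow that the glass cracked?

Nothing is said about any glass; only the lamp is affected.

no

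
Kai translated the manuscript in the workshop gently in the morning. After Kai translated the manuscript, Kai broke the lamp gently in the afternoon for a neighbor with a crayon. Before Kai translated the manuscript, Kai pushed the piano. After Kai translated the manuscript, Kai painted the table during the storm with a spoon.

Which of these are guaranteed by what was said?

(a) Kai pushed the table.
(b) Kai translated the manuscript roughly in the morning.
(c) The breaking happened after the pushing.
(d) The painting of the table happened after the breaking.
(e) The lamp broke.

(a) Not entailed — Kai pushed the piano, not the table; the table belongs to the painting event.
(b) Not entailed — 'roughly' adds a manner not in (and inconsistent with) the original.
(c) Entailed — the narrative places the pushing before the breaking.
(d) Not entailed — the narrative doesn't order the breaking relative to the painting.
(e) Entailed — 'Kai broke the lamp' is causative; it entails the inchoative 'the lamp broke'.

(c), (e)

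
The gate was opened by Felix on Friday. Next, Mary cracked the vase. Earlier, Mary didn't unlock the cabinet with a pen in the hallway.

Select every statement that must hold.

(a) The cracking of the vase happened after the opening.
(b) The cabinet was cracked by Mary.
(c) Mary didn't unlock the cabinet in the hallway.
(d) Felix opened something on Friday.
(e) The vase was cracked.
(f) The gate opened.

(a) Entailed — the narrative places the opening before the cracking.
(b) Not entailed — Mary cracked the vase, not the cabinet; the cabinet belongs to the unlocking event.
(c) Not entailed — dropping 'with a pen' under negation is not valid — the original leaves open that Mary unlocked the cabinet some other way.
(d) Entailed — the original entails any weakening of itself; this just generalizes the patient.
(e) Entailed — this follows by dropping conjuncts from the cracking event's description.
(f) Entailed — 'Felix opened the gate' is causative; it entails the inchoative 'the gate opened'.

(a), (d), (e), (f)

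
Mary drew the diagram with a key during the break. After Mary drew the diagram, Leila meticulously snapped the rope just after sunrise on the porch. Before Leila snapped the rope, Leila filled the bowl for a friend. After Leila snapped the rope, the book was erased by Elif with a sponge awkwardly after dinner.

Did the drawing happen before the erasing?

The narrative orders the drawing before the erasing.

yes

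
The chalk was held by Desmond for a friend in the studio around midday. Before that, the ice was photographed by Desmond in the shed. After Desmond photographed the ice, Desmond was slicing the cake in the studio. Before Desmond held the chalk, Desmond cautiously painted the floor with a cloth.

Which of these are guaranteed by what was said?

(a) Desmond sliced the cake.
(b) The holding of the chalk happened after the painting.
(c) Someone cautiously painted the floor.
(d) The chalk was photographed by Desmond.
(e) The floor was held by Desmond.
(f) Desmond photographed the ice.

(b), (c), (f)

(a) Not entailed — 'was slicing' is progressive on an accomplishment; it does not entail the completed 'sliced'.
(b) Entailed — the narrative places the painting before the holding.
(c) Entailed — every conjunct here is already in the original painting event.
(d) Not entailed — Desmond photographed the ice, not the chalk; the chalk belongs to the holding event.
(e) Not entailed — Desmond held the chalk, not the floor; the floor belongs to the painting event.
(f) Entailed — every conjunct here is already in the original photographing event.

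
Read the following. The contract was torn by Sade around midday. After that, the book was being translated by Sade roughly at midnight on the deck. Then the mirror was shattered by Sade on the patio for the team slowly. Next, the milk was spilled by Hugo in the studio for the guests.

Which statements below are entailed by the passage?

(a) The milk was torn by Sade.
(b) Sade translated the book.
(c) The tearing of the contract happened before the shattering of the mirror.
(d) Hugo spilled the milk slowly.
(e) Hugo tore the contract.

(a) Not entailed — Sade tore the contract, not the milk; the milk belongs to the spilling event.
(b) Not entailed — 'was translating' is progressive on an accomplishment; it does not entail the completed 'translated'.
(c) Entailed — the narrative places the tearing before the shattering.
(d) Not entailed — 'slowly' adds information not in the original event.
(e) Not entailed — the passage has Sade tearing the contract, not Hugo.

(c)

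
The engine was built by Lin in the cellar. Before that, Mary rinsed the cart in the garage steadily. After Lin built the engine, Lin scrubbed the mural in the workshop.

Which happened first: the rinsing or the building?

The connectives place the rinsing before the building.

the rinsing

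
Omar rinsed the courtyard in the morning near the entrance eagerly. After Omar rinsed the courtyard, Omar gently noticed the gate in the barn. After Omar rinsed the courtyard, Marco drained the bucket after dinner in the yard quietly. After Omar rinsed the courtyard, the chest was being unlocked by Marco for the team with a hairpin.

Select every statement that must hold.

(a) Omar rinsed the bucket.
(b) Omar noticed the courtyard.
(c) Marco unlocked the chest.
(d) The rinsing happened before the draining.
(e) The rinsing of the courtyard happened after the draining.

(a) Not entailed — Omar rinsed the courtyard, not the bucket; the bucket belongs to the draining event.
(b) Not entailed — Omar noticed the gate, not the courtyard; the courtyard belongs to the rinsing event.
(c) Not entailed — 'was unlocking' is progressive on an accomplishment; it does not entail the completed 'unlocked'.
(d) Entailed — the narrative places the rinsing before the draining.
(e) Not entailed — the narrative places the rinsing before the draining, not after.

(d)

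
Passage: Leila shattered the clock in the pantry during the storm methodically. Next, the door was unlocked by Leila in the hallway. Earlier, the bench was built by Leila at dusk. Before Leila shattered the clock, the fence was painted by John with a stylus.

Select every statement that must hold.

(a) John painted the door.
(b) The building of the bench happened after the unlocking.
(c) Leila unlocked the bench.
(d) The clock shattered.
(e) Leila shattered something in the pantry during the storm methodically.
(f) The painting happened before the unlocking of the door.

(d), (e), (f)

(a) Not entailed — John painted the fence, not the door; the door belongs to the unlocking event.
(b) Not entailed — the narrative places the building before the unlocking, not after.
(c) Not entailed — Leila unlocked the door, not the bench; the bench belongs to the building event.
(d) Entailed — 'Leila shattered the clock' is causative; it entails the inchoative 'the clock shattered'.
(e) Entailed — this follows by dropping conjuncts from the shattering event's description.
(f) Entailed — the narrative places the painting before the unlocking.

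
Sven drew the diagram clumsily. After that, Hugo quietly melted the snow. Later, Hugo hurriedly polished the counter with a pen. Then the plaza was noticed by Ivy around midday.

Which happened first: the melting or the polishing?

the melting

The connectives place the melting before the polishing.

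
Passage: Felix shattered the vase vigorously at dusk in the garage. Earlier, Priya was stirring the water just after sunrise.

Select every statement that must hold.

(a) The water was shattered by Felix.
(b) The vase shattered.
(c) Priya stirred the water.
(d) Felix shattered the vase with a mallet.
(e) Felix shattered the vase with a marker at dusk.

(a) Not entailed — Felix shattered the vase, not the water; the water belongs to the stirring event.
(b) Entailed — 'Felix shattered the vase' is causative; it entails the inchoative 'the vase shattered'.
(c) Entailed — 'stir' is an activity; 'was stirring' entails that some stirring happened, so 'stirred' holds.
(d) Not entailed — 'with a mallet' adds information not in the original event.
(e) Not entailed — 'with a marker' adds information not in the original event.

(b), (c)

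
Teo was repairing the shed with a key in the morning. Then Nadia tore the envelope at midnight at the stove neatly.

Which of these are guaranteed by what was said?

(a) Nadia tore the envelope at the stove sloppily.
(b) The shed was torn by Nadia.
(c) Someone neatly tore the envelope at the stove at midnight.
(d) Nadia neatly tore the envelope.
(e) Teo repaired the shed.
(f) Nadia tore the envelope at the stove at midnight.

(a) Not entailed — 'sloppily' adds a manner not in (and inconsistent with) the original.
(b) Not entailed — Nadia tore the envelope, not the shed; the shed belongs to the repairing event.
(c) Entailed — generalizing the agent leaves a sub-description the original still satisfies.
(d) Entailed — the original entails any weakening of itself; this just drops 'at midnight', 'at the stove'.
(e) Not entailed — 'was repairing' is progressive on an accomplishment; it does not entail the completed 'repaired'.
(f) Entailed — the original entails any weakening of itself; this just drops 'neatly'.

(c), (d), (f)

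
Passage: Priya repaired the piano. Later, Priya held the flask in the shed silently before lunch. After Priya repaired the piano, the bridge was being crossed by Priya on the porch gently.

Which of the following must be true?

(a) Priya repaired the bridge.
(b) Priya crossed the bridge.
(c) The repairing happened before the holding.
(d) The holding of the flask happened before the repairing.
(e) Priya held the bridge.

(a) Not entailed — Priya repaired the piano, not the bridge; the bridge belongs to the crossing event.
(b) Not entailed — 'was crossing' is progressive on an accomplishment; it does not entail the completed 'crossed'.
(c) Entailed — the narrative places the repairing before the holding.
(d) Not entailed — the narrative places the repairing before the holding, not after.
(e) Not entailed — Priya held the flask, not the bridge; the bridge belongs to the crossing event.

(c)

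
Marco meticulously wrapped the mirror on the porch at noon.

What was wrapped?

'the mirror' marks the patient of the wrapping event.

the mirror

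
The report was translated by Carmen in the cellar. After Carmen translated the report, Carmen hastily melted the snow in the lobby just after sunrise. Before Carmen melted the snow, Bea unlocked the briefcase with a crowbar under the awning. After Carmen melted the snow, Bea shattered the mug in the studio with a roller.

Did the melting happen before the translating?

no

The narrative orders the translating before the melting.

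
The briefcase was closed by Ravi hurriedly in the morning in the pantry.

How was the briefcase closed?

hurriedly

'hurriedly' marks the manner of the closing event.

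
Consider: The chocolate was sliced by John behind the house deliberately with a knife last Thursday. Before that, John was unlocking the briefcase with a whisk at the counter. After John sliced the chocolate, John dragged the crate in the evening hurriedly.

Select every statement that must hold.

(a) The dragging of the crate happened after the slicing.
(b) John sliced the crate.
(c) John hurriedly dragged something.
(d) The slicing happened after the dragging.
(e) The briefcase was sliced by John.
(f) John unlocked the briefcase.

(a) Entailed — the narrative places the slicing before the dragging.
(b) Not entailed — John sliced the chocolate, not the crate; the crate belongs to the dragging event.
(c) Entailed — dropping 'in the evening' and generalizing the patient leaves a sub-description the original still satisfies.
(d) Not entailed — the narrative places the slicing before the dragging, not after.
(e) Not entailed — John sliced the chocolate, not the briefcase; the briefcase belongs to the unlocking event.
(f) Not entailed — 'was unlocking' is progressive on an accomplishment; it does not entail the completed 'unlocked'.

(a), (c)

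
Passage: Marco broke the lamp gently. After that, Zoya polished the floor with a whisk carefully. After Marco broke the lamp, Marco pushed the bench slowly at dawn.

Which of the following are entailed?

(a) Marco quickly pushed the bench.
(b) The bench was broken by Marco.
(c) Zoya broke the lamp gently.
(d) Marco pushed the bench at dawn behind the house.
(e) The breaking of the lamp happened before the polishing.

(e)

(a) Not entailed — 'quickly' adds a manner not in (and inconsistent with) the original.
(b) Not entailed — Marco broke the lamp, not the bench; the bench belongs to the pushing event.
(c) Not entailed — the passage has Marco breaking the lamp, not Zoya.
(d) Not entailed — 'behind the house' adds information not in the original event.
(e) Entailed — the narrative places the breaking before the polishing.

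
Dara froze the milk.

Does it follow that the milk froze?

'Dara froze the milk' is the causative; it entails the inchoative 'the milk froze'.

yes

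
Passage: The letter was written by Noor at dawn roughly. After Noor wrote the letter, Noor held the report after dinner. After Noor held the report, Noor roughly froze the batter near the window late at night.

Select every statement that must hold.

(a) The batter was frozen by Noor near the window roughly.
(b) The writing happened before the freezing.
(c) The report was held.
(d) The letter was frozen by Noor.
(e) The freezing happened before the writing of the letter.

(a), (b), (c)

(a) Entailed — the original entails any weakening of itself; this just drops 'late at night'.
(b) Entailed — the narrative places the writing before the freezing.
(c) Entailed — this follows by dropping conjuncts from the holding event's description.
(d) Not entailed — Noor froze the batter, not the letter; the letter belongs to the writing event.
(e) Not entailed — the narrative places the writing before the freezing, not after.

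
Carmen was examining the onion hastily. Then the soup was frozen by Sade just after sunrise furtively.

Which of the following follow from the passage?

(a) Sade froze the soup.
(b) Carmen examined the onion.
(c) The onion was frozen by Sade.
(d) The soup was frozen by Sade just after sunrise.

(a), (b), (d)

(a) Entailed — dropping 'just after sunrise', 'furtively' leaves a sub-description the original still satisfies.
(b) Entailed — 'examine' is an activity; 'was examining' entails that some examining happened, so 'examined' holds.
(c) Not entailed — Sade froze the soup, not the onion; the onion belongs to the examining event.
(d) Entailed — the original entails any weakening of itself; this just drops 'furtively'.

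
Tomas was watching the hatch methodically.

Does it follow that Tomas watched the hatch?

yes

'watch' is atelic; if Tomas was watching the hatch, then Tomas watched the hatch (for some time).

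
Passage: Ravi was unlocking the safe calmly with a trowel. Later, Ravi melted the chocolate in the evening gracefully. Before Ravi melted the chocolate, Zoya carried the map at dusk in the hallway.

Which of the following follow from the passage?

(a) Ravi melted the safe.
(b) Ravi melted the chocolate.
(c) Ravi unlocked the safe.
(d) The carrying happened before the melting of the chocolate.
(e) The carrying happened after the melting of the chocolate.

(a) Not entailed — Ravi melted the chocolate, not the safe; the safe belongs to the unlocking event.
(b) Entailed — this follows by dropping conjuncts from the melting event's description.
(c) Not entailed — 'was unlocking' is progressive on an accomplishment; it does not entail the completed 'unlocked'.
(d) Entailed — the narrative places the carrying before the melting.
(e) Not entailed — the narrative places the carrying before the melting, not after.

(b), (d)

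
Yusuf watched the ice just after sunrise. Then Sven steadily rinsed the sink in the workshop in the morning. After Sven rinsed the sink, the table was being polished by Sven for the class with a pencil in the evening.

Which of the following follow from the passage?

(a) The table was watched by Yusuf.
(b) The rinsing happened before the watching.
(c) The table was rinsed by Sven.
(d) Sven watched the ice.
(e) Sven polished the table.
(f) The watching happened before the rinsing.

(a) Not entailed — Yusuf watched the ice, not the table; the table belongs to the polishing event.
(b) Not entailed — the narrative places the watching before the rinsing, not after.
(c) Not entailed — Sven rinsed the sink, not the table; the table belongs to the polishing event.
(d) Not entailed — the passage has Yusuf watching the ice, not Sven.
(e) Entailed — 'polish' is an activity; 'was polishing' entails that some polishing happened, so 'polished' holds.
(f) Entailed — the narrative places the watching before the rinsing.

(e), (f)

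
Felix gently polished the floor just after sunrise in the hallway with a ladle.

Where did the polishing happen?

'in the hallway' marks the location of the polishing event.

in the hallway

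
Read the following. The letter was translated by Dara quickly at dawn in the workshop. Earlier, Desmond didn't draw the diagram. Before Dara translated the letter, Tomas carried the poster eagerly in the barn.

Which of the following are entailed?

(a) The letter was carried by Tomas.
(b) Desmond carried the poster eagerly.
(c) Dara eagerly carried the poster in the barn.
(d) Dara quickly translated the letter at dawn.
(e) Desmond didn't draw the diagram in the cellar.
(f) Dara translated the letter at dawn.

(d), (e), (f)

(a) Not entailed — Tomas carried the poster, not the letter; the letter belongs to the translating event.
(b) Not entailed — the passage has Tomas carrying the poster, not Desmond.
(c) Not entailed — the passage has Tomas carrying the poster, not Dara.
(d) Entailed — this follows by dropping conjuncts from the translating event's description.
(e) Entailed — under negation, adding a further restriction is entailed: if no such drawing event occurred, none occurred in the cellar either.
(f) Entailed — every conjunct here is already in the original translating event.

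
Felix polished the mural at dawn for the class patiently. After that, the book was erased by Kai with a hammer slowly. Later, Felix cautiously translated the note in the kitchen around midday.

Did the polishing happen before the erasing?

The narrative orders the polishing before the erasing.

yes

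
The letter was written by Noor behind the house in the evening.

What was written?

'the letter' marks the patient of the writing event.

the letter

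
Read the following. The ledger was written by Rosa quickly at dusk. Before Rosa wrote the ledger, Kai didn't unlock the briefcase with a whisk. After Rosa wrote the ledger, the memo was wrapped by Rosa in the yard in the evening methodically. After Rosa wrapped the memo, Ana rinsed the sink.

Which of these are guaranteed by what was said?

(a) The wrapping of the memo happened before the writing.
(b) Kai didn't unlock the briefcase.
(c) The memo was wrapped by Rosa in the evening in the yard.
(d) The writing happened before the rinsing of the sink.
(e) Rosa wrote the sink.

(a) Not entailed — the narrative places the writing before the wrapping, not after.
(b) Not entailed — dropping 'with a whisk' under negation is not valid — the original leaves open that Kai unlocked the briefcase some other way.
(c) Entailed — dropping 'methodically' leaves a sub-description the original still satisfies.
(d) Entailed — the narrative places the writing before the rinsing.
(e) Not entailed — Rosa wrote the ledger, not the sink; the sink belongs to the rinsing event.

(c), (d)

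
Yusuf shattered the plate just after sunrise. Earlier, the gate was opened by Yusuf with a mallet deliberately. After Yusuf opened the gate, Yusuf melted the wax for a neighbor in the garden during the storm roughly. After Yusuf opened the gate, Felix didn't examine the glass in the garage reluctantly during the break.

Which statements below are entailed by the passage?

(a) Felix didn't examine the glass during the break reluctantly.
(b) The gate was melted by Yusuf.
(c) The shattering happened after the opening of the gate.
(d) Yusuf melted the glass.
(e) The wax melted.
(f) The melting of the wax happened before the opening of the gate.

(a) Not entailed — dropping 'in the garage' under negation is not valid — the original leaves open that Felix examined the glass some other way.
(b) Not entailed — Yusuf melted the wax, not the gate; the gate belongs to the opening event.
(c) Entailed — the narrative places the opening before the shattering.
(d) Not entailed — Yusuf melted the wax, not the glass; the glass belongs to the examining event.
(e) Entailed — 'Yusuf melted the wax' is causative; it entails the inchoative 'the wax melted'.
(f) Not entailed — the narrative places the opening before the melting, not after.

(c), (e)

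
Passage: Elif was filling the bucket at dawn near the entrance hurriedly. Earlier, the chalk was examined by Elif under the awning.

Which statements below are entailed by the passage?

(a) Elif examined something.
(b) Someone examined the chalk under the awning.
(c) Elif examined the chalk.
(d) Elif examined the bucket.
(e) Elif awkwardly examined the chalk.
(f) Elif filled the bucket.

(a), (b), (c)

(a) Entailed — the original entails any weakening of itself; this just drops 'under the awning' and generalizes the patient.
(b) Entailed — the original entails any weakening of itself; this just generalizes the agent.
(c) Entailed — dropping 'under the awning' leaves a sub-description the original still satisfies.
(d) Not entailed — Elif examined the chalk, not the bucket; the bucket belongs to the filling event.
(e) Not entailed — 'awkwardly' adds information not in the original event.
(f) Not entailed — 'was filling' is progressive on an accomplishment; it does not entail the completed 'filled'.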